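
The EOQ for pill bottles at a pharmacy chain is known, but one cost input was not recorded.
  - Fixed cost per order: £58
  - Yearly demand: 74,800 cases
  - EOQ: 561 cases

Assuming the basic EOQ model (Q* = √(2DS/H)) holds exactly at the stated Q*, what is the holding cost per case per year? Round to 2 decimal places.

£27.57

From Q* = √(2DS/H) ⇒ Q*² = 2DS/H.
H = 2DS / Q² = 2 × 74,800 × 58 / 561² = 27.5698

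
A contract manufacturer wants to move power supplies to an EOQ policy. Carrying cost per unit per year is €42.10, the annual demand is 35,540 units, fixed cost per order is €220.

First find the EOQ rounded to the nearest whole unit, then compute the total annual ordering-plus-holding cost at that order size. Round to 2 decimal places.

€25,658.20

EOQ = √(2DS/H) = √(2 × 35,540 × 220 / 42.1)
    = √(371,439.43) ≈ 609.46 → Q = 609 units
Annual ordering cost = (D/Q)·S = (35,540/609) × 220 = €12,838.75
Annual holding cost  = (Q/2)·H = (609/2) × 42.1 = €12,819.45
Total = €12,838.75 + €12,819.45 = €25,658.20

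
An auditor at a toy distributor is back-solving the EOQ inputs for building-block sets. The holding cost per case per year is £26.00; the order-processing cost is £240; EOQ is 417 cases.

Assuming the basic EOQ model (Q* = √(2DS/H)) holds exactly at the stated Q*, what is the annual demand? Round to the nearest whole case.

Since Q* = (2DS/H)^½, squaring gives Q*²·H = 2DS.
D = Q²H / (2S) = 417² × 26 / (2 × 240) = 9,418.99

9,419 cases per year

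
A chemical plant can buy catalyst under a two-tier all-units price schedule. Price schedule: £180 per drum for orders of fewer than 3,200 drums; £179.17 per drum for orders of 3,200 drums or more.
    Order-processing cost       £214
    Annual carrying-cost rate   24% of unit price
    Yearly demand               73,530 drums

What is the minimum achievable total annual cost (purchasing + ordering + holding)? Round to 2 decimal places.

H₁ = 24%×£180 = £43.2000;  H₂ = 24%×£179.17 = £43.0008
EOQ₁ = √(2×73,530×214/43.2000) = 853.52  (< 3,200, feasible at tier 1)
EOQ₂ = √(2×73,530×214/43.0008) = 855.49  (< 3,200 → use Q = 3,200 at tier-2 price)
TC(tier 1 (EOQ₁), Q≈853.5) = £13,272,271.94
TC(tier 2, Q≈3,200.0) = £13,248,088.70
Minimum at tier 2: £13,248,088.70

£13,248,088.70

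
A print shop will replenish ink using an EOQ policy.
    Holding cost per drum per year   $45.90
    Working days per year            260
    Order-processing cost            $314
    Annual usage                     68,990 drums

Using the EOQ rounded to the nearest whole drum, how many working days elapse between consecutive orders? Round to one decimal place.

2DS/H = 2·68,990·314/45.9 = 943,915.47
EOQ = √943,915.47 ≈ 971.55 → Q = 972 drums
T = Q/D × 260 days = 972/68,990 × 260 = 3.663 days

3.7 days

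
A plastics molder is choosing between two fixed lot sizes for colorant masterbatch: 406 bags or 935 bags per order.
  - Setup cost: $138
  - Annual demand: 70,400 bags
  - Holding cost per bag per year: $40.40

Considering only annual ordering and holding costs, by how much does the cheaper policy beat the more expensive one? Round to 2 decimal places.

Annual cost at Q: ordering D·S/Q plus holding Q·H/2.
TC(406) = (70,400/406)×138 + (406/2)×40.4 = $32,130.26
TC(935) = (70,400/935)×138 + (935/2)×40.4 = $29,277.59
|ΔTC| = |$32,130.26 − $29,277.59| = $2,852.68

$2,852.68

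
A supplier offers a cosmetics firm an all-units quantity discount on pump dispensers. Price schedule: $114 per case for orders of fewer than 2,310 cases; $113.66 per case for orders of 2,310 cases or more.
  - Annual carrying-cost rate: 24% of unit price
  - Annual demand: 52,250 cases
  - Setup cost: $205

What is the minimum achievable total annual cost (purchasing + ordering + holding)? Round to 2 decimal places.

$5,974,878.46

H₁ = 24%×$114 = $27.3600;  H₂ = 24%×$113.66 = $27.2784
EOQ₁ = √(2×52,250×205/27.3600) = 884.87  (< 2,310, feasible at tier 1)
EOQ₂ = √(2×52,250×205/27.2784) = 886.19  (< 2,310 → use Q = 2,310 at tier-2 price)
TC(tier 1 (EOQ₁), Q≈884.9) = $5,980,709.91
TC(tier 2, Q≈2,310.0) = $5,974,878.46
Minimum at tier 2: $5,974,878.46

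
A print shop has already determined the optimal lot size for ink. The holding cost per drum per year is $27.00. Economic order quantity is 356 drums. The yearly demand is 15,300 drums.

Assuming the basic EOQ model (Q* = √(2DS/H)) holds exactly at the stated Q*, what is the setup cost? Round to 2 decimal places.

$111.83

From Q* = √(2DS/H) ⇒ Q*² = 2DS/H.
S = Q²H / (2D) = 356² × 27 / (2 × 15,300) = 111.8259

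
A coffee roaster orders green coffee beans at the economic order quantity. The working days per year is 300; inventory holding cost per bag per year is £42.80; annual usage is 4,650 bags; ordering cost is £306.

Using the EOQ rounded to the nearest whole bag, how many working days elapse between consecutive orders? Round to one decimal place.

Q* = √(2·D·S / H) = √(2·4,650·306 / 42.8) = √66,490.7 ≈ 257.86 → Q = 258 bags
Days between orders = 300 / (D/Q) = 300 / 18.023 ≈ 16.645

16.6 days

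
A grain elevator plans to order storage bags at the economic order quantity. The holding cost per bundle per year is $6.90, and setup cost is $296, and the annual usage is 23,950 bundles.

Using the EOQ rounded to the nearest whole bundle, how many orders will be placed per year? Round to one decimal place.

16.7 orders per year

2DS/H = 2·23,950·296/6.9 = 2,054,840.58
EOQ = √2,054,840.58 ≈ 1,433.47 → Q = 1,433
N = D/Q = 23,950/1,433 ≈ 16.713 orders/yr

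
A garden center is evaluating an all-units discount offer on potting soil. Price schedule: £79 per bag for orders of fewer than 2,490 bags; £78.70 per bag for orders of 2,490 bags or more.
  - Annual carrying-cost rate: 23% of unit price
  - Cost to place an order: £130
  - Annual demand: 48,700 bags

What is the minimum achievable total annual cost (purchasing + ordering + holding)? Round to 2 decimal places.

H₁ = 23%×£79 = £18.1700;  H₂ = 23%×£78.70 = £18.1010
EOQ₁ = √(2×48,700×130/18.1700) = 834.78  (< 2,490, feasible at tier 1)
EOQ₂ = √(2×48,700×130/18.1010) = 836.37  (< 2,490 → use Q = 2,490 at tier-2 price)
TC(tier 1 (EOQ₁), Q≈834.8) = £3,862,468.01
TC(tier 2, Q≈2,490.0) = £3,857,768.32
Minimum at tier 2: £3,857,768.32

£3,857,768.32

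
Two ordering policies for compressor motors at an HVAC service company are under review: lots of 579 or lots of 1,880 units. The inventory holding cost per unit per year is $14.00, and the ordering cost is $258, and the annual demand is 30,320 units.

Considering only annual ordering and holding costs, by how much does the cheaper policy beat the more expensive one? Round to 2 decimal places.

Annual cost at Q: ordering D·S/Q plus holding Q·H/2.
TC(579) = (30,320/579)×258 + (579/2)×14 = $17,563.47
TC(1,880) = (30,320/1,880)×258 + (1,880/2)×14 = $17,320.94
Lots of 1,880 are cheaper by $242.53.

$242.53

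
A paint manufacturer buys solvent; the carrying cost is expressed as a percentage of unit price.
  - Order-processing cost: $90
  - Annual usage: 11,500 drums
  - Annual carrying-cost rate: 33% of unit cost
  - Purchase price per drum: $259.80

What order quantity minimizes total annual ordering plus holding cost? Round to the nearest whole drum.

155 drums

H = i·C = 0.33 × $259.8 = $85.7340 per drum-year
2DS/H = 2·11,500·90/85.734 = 24,144.45
EOQ = √24,144.45 ≈ 155.38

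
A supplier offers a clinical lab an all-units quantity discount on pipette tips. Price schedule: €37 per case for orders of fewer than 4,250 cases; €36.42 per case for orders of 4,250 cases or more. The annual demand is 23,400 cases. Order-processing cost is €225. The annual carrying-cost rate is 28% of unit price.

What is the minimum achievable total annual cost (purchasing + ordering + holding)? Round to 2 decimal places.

H₁ = 28%×€37 = €10.3600;  H₂ = 28%×€36.42 = €10.1976
EOQ₁ = √(2×23,400×225/10.3600) = 1,008.17  (< 4,250, feasible at tier 1)
EOQ₂ = √(2×23,400×225/10.1976) = 1,016.17  (< 4,250 → use Q = 4,250 at tier-2 price)
TC(tier 1 (EOQ₁), Q≈1,008.2) = €876,244.65
TC(tier 2, Q≈4,250.0) = €875,136.72
Minimum at tier 2: €875,136.72

€875,136.72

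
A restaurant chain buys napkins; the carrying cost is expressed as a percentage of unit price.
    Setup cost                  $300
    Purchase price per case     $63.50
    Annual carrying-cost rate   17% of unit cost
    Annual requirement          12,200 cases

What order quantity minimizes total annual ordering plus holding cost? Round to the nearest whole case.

823 cases

Carrying cost H = $63.5 × 17% = $10.7950/case/yr
2DS/H = 2·12,200·300/10.795 = 678,091.71
EOQ = √678,091.71 ≈ 823.46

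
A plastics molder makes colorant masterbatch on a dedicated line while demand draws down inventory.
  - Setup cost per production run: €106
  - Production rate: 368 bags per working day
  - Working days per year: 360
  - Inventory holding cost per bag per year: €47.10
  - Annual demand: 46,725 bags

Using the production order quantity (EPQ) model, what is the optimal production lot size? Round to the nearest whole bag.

d = 46,725/360 = 129.7917 bags/day;  effective holding cost H(1 − d/p) = 47.1·(1 − 129.7917/368) = 30.48808
Q* = √(2DS / H_eff) = √(2·46,725·106 / 30.48808) ≈ 570.00

570 bags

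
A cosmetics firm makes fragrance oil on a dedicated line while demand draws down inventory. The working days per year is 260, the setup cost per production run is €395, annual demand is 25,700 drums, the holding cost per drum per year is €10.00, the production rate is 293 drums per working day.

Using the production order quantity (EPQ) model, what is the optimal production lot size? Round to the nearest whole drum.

1,750 drums

Daily demand d = 25,700/260 = 98.846; p = 293; 1 − d/p = 0.66264
EPQ = √(2DS / (H(1 − d/p)))
    = √(2 × 25,700 × 395 / (10 × 0.66264)) ≈ 1,750.41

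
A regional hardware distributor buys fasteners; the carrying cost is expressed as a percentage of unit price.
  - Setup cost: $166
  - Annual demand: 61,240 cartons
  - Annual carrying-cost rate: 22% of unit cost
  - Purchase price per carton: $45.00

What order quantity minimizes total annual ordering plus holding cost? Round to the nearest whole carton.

1,433 cartons

Holding cost per carton per year: H = 22% × $45 = $9.9000
2DS/H = 2·61,240·166/9.9 = 2,053,705.05
EOQ = √2,053,705.05 ≈ 1,433.08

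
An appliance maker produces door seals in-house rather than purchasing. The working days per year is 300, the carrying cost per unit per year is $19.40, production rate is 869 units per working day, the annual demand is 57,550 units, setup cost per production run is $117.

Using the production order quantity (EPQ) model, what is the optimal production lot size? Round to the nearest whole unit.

944 units

Daily demand d = 57,550/300 = 191.833; p = 869; 1 − d/p = 0.77925
EPQ = √(2DS / (H(1 − d/p)))
    = √(2 × 57,550 × 117 / (19.4 × 0.77925)) ≈ 943.83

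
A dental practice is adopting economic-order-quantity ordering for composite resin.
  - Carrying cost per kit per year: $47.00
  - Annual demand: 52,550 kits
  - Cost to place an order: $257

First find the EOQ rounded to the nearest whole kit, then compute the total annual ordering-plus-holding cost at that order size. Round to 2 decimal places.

Q* = √(2·D·S / H) = √(2·52,550·257 / 47) = √574,695.7 ≈ 758.09 → Q = 758 kits
Ordering: D/Q × S = 52,550/758 × $257 = $17,817.08
Holding:  Q/2 × H = 758/2 × $47 = $17,813.00
Total = $17,817.08 + $17,813.00 = $35,630.08

$35,630.08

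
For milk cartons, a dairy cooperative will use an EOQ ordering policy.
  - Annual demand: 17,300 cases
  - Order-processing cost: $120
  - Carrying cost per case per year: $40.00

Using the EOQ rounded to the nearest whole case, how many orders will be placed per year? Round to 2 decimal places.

Optimal lot size Q* = (2 × 17,300 × $120 / $40)^½ ≈ 322.18 → Q = 322
Orders per year = D/Q = 17,300 / 322 = 53.727

53.73 orders per year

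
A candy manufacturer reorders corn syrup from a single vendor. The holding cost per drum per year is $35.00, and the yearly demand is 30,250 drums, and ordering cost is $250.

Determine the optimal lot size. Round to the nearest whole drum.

2DS/H = 2·30,250·250/35 = 432,142.86
EOQ = √432,142.86 ≈ 657.38

657 drums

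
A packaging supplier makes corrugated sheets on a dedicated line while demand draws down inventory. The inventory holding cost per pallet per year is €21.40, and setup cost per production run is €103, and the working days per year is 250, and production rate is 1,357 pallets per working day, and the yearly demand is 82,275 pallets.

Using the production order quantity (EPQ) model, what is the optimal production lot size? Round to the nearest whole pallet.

Daily demand d = 82,275/250 = 329.100; p = 1357; 1 − d/p = 0.75748
EPQ = √(2DS / (H(1 − d/p)))
    = √(2 × 82,275 × 103 / (21.4 × 0.75748)) ≈ 1,022.53

1,023 pallets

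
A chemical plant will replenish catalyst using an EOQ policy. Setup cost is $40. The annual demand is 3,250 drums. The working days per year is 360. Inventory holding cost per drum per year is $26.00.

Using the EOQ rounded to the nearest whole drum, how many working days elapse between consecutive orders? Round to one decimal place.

EOQ = √(2DS/H) = √(2 × 3,250 × 40 / 26)
    = √(10,000.00) ≈ 100.00 → Q = 100 drums
Days between orders = 360 / (D/Q) = 360 / 32.500 ≈ 11.077

11.1 days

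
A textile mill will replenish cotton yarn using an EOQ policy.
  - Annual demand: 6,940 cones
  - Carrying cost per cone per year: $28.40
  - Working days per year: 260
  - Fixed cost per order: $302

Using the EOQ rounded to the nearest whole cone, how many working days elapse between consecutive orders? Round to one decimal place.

Optimal lot size Q* = (2 × 6,940 × $302 / $28.4)^½ ≈ 384.18 → Q = 384 cones
Days between orders = 260 / (D/Q) = 260 / 18.073 ≈ 14.386

14.4 days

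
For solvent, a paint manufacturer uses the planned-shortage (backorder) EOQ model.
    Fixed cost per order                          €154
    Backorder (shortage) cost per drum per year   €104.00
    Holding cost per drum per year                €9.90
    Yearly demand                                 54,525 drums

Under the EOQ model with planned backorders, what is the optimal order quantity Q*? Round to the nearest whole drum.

1,363 drums

Q* = √(2DS/H) · √((H + b)/b)
   = √(2 × 54,525 × 154 / 9.9) · √((9.9 + 104) / 104)
   = 1,302.434 × 1.0465 ≈ 1,363.02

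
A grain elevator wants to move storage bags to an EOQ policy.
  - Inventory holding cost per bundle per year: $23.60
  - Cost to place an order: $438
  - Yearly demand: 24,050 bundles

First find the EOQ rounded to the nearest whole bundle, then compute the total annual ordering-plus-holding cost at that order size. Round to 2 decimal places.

$22,297.98

EOQ = √(2DS/H) = √(2 × 24,050 × 438 / 23.6)
    = √(892,703.39) ≈ 944.83 → Q = 945 bundles
Orders/yr = 24,050/945 = 25.450; ordering cost = 25.450 × $438 = $11,146.98
Average inventory = 945/2 = 472.5; holding cost = 472.5 × $23.6 = $11,151.00
Total = $11,146.98 + $11,151.00 = $22,297.98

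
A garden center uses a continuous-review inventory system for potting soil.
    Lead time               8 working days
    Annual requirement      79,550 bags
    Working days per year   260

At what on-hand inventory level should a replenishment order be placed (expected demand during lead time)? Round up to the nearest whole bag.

Daily demand d = 79,550 / 260 = 305.962 bags/day
Demand during lead time = 305.962 × 8 = 2,447.69
Reorder point = 2,447.69 → round up

2,448 bags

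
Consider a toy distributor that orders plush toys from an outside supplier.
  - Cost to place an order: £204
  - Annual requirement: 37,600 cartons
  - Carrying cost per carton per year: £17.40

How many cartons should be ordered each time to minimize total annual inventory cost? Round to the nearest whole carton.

Q* = √(2·D·S / H) = √(2·37,600·204 / 17.4) = √881,655.2 ≈ 938.96

939 cartons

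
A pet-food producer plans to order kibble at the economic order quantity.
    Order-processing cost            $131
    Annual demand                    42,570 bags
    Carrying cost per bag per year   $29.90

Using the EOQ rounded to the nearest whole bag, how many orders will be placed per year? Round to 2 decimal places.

Optimal lot size Q* = (2 × 42,570 × $131 / $29.9)^½ ≈ 610.75 → Q = 611
Orders per year = D/Q = 42,570 / 611 = 69.673

69.67 orders per year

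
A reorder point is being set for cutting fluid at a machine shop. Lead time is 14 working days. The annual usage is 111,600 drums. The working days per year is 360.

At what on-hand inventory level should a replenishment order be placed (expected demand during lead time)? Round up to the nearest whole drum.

4,340 drums

Daily demand d = 111,600 / 360 = 310.000 drums/day
Demand during lead time = 310.000 × 14 = 4,340.00
Reorder point = 4,340.00 → round up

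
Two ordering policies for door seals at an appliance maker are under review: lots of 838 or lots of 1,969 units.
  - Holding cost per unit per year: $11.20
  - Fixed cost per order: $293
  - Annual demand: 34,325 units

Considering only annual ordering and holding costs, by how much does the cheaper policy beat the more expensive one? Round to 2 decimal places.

For each Q, cost = (D/Q)·S + (Q/2)·H.
TC(838) = (34,325/838)×293 + (838/2)×11.2 = $16,694.26
TC(1,969) = (34,325/1,969)×293 + (1,969/2)×11.2 = $16,134.18
Lots of 1,969 are cheaper by $560.08.

$560.08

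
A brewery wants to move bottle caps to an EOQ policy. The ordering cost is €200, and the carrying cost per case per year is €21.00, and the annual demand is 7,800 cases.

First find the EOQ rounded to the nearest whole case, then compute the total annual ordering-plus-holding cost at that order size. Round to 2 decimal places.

€8,094.45

EOQ = √(2DS/H) = √(2 × 7,800 × 200 / 21)
    = √(148,571.43) ≈ 385.45 → Q = 385 cases
Annual ordering cost = (D/Q)·S = (7,800/385) × 200 = €4,051.95
Annual holding cost  = (Q/2)·H = (385/2) × 21 = €4,042.50
Total = €4,051.95 + €4,042.50 = €8,094.45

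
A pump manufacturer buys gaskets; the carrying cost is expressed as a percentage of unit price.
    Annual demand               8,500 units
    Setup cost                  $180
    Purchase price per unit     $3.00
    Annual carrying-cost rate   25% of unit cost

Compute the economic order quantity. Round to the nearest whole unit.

2,020 units

Holding cost per unit per year: H = 25% × $3 = $0.7500
EOQ = √(2DS/H) = √(2 × 8,500 × 180 / 0.75)
    = √(4,080,000.00) ≈ 2,019.90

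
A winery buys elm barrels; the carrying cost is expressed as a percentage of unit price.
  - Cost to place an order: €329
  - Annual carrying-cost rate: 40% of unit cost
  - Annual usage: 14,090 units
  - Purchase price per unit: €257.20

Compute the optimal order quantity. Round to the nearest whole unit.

Holding cost per unit per year: H = 40% × €257.2 = €102.8800
Q* = √(2·D·S / H) = √(2·14,090·329 / 102.88) = √90,116.8 ≈ 300.19

300 units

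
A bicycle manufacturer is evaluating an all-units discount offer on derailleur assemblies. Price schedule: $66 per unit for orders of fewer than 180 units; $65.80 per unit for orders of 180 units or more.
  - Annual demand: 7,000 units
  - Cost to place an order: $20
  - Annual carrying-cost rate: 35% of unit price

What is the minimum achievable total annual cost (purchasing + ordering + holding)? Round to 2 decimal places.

$463,450.48

H₁ = 35%×$66 = $23.1000;  H₂ = 35%×$65.80 = $23.0300
EOQ₁ = √(2×7,000×20/23.1000) = 110.10  (< 180, feasible at tier 1)
EOQ₂ = √(2×7,000×20/23.0300) = 110.26  (< 180 → use Q = 180 at tier-2 price)
TC(tier 1 (EOQ₁), Q≈110.1) = $464,543.23
TC(tier 2, Q≈180.0) = $463,450.48
Minimum at tier 2: $463,450.48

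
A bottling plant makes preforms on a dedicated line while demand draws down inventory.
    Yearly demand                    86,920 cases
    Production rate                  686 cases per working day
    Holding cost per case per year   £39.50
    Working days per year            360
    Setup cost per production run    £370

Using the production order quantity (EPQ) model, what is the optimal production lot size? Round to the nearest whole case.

1,585 cases

Daily demand d = 86,920/360 = 241.444; p = 686; 1 − d/p = 0.64804
EPQ = √(2DS / (H(1 − d/p)))
    = √(2 × 86,920 × 370 / (39.5 × 0.64804)) ≈ 1,585.17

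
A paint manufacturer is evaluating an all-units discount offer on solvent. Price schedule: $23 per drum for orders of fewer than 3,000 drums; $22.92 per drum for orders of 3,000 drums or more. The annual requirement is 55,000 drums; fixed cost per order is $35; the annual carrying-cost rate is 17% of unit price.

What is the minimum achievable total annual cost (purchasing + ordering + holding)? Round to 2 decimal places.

H₁ = 17%×$23 = $3.9100;  H₂ = 17%×$22.92 = $3.8964
EOQ₁ = √(2×55,000×35/3.9100) = 992.30  (< 3,000, feasible at tier 1)
EOQ₂ = √(2×55,000×35/3.8964) = 994.03  (< 3,000 → use Q = 3,000 at tier-2 price)
TC(tier 1 (EOQ₁), Q≈992.3) = $1,268,879.88
TC(tier 2, Q≈3,000.0) = $1,267,086.27
Minimum at tier 2: $1,267,086.27

$1,267,086.27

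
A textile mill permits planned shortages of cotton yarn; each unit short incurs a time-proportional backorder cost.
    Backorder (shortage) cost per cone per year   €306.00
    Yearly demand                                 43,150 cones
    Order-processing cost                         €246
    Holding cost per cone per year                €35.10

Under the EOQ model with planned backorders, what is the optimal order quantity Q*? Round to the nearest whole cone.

821 cones

Q* = √(2DS/H) · √((H + b)/b)
   = √(2 × 43,150 × 246 / 35.1) · √((35.1 + 306) / 306)
   = 777.713 × 1.0558 ≈ 821.11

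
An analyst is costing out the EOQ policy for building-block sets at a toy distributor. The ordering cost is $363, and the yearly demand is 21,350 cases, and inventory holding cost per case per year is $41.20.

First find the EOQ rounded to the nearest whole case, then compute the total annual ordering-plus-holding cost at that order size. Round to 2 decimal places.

$25,270.62

2DS/H = 2·21,350·363/41.2 = 376,216.02
EOQ = √376,216.02 ≈ 613.36 → Q = 613 cases
Annual ordering cost = (D/Q)·S = (21,350/613) × 363 = $12,642.82
Annual holding cost  = (Q/2)·H = (613/2) × 41.2 = $12,627.80
Total = $12,642.82 + $12,627.80 = $25,270.62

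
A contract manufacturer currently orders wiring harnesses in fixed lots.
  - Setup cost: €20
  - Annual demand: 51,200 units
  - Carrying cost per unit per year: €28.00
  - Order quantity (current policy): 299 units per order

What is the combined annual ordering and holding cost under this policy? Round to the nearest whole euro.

€7,611

Annual ordering cost = (D/Q)·S = (51,200/299) × 20 = €3,424.75
Annual holding cost  = (Q/2)·H = (299/2) × 28 = €4,186.00
Total = €3,424.75 + €4,186.00 = €7,610.75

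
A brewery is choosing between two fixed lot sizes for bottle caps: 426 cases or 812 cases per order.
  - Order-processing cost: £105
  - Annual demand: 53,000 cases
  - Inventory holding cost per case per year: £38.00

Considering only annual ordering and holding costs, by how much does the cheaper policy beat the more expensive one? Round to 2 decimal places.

£1,124.07

TC(Q) = (D/Q)S + (Q/2)H
TC(426) = (53,000/426)×105 + (426/2)×38 = £21,157.38
TC(812) = (53,000/812)×105 + (812/2)×38 = £22,281.45
Cheaper: Q = 426.  Difference = £1,124.07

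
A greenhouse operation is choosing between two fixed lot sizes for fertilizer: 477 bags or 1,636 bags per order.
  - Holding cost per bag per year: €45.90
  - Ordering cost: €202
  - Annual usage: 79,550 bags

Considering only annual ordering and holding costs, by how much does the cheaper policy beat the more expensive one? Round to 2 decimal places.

Annual cost at Q: ordering D·S/Q plus holding Q·H/2.
TC(477) = (79,550/477)×202 + (477/2)×45.9 = €44,634.99
TC(1,636) = (79,550/1,636)×202 + (1,636/2)×45.9 = €47,368.39
|ΔTC| = |€44,634.99 − €47,368.39| = €2,733.40

€2,733.40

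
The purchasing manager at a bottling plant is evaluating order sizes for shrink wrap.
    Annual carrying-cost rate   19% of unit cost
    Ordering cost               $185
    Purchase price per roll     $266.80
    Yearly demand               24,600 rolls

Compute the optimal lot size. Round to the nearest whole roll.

Holding cost per roll per year: H = 19% × $266.8 = $50.6920
Q* = √(2·D·S / H) = √(2·24,600·185 / 50.692) = √179,555.0 ≈ 423.74

424 rolls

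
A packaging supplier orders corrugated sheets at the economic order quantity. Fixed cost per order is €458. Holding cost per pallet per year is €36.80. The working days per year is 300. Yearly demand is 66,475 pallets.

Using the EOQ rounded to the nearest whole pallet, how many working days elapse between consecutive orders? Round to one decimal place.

Optimal lot size Q* = (2 × 66,475 × €458 / €36.8)^½ ≈ 1,286.33 → Q = 1,286 pallets
T = Q/D × 300 days = 1,286/66,475 × 300 = 5.804 days

5.8 days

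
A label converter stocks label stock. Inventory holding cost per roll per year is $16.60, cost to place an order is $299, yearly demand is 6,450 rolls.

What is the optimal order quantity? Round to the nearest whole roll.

482 rolls

EOQ = √(2DS/H) = √(2 × 6,450 × 299 / 16.6)
    = √(232,355.42) ≈ 482.03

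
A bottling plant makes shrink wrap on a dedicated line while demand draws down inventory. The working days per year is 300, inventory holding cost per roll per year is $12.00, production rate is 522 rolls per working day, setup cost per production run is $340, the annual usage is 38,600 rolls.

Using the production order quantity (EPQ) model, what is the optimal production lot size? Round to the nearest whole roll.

1,704 rolls

Daily demand d = 38,600/300 = 128.667; p = 522; 1 − d/p = 0.75351
EPQ = √(2DS / (H(1 − d/p)))
    = √(2 × 38,600 × 340 / (12 × 0.75351)) ≈ 1,703.78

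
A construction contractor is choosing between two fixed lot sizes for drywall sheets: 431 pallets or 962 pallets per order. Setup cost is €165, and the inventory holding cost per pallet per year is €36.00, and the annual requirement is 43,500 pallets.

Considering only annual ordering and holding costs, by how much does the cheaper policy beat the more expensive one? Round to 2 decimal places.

€365.89

TC(Q) = (D/Q)S + (Q/2)H
TC(431) = (43,500/431)×165 + (431/2)×36 = €24,411.13
TC(962) = (43,500/962)×165 + (962/2)×36 = €24,777.02
|ΔTC| = |€24,411.13 − €24,777.02| = €365.89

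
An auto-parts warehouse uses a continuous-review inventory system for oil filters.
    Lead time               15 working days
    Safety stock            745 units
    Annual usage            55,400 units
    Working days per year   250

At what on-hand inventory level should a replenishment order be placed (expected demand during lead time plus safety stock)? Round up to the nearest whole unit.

Daily demand d = 55,400 / 250 = 221.600 units/day
Demand during lead time = 221.600 × 15 = 3,324.00
Reorder point = 3,324.00 + 745 = 4,069.00 → round up

4,069 units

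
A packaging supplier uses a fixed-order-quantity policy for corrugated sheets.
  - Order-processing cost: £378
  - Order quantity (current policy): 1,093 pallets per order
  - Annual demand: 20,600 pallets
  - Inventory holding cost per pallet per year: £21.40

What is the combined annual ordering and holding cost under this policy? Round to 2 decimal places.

Orders/yr = 20,600/1,093 = 18.847; ordering cost = 18.847 × £378 = £7,124.25
Average inventory = 1,093/2 = 546.5; holding cost = 546.5 × £21.4 = £11,695.10
Total = £7,124.25 + £11,695.10 = £18,819.35

£18,819.35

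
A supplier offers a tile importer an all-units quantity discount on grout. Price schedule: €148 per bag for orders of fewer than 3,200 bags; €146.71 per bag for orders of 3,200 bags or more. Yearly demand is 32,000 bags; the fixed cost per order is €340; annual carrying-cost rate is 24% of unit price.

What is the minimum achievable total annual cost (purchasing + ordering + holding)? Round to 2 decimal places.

H₁ = 24%×€148 = €35.5200;  H₂ = 24%×€146.71 = €35.2104
EOQ₁ = √(2×32,000×340/35.5200) = 782.70  (< 3,200, feasible at tier 1)
EOQ₂ = √(2×32,000×340/35.2104) = 786.13  (< 3,200 → use Q = 3,200 at tier-2 price)
TC(tier 1 (EOQ₁), Q≈782.7) = €4,763,801.35
TC(tier 2, Q≈3,200.0) = €4,754,456.64
Minimum at tier 2: €4,754,456.64

€4,754,456.64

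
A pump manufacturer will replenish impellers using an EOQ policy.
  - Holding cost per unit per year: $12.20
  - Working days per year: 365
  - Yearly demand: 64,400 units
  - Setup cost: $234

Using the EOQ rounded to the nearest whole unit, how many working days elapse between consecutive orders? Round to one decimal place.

8.9 days

2DS/H = 2·64,400·234/12.2 = 2,470,426.23
EOQ = √2,470,426.23 ≈ 1,571.76 → Q = 1,572 units
Days between orders = 365 / (D/Q) = 365 / 40.967 ≈ 8.910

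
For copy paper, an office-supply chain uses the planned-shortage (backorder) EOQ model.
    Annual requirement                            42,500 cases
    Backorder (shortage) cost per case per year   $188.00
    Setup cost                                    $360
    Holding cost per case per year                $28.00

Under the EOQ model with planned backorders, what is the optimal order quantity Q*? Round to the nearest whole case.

1,121 cases

Q* = √(2DS/H) · √((H + b)/b)
   = √(2 × 42,500 × 360 / 28) · √((28 + 188) / 188)
   = 1,045.398 × 1.0719 ≈ 1,120.55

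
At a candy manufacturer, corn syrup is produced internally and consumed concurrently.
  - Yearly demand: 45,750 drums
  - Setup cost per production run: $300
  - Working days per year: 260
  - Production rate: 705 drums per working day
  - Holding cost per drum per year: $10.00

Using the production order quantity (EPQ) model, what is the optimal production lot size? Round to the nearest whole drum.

Daily demand d = 45,750/260 = 175.962; p = 705; 1 − d/p = 0.75041
EPQ = √(2DS / (H(1 − d/p)))
    = √(2 × 45,750 × 300 / (10 × 0.75041)) ≈ 1,912.59

1,913 drums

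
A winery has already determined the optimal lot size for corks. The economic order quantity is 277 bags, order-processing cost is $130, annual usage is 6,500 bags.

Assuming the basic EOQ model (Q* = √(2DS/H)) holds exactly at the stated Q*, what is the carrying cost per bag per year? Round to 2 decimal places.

$22.03

EOQ relation: Q² = 2DS/H, so rearrange for the unknown.
H = 2DS / Q² = 2 × 6,500 × 130 / 277² = 22.0256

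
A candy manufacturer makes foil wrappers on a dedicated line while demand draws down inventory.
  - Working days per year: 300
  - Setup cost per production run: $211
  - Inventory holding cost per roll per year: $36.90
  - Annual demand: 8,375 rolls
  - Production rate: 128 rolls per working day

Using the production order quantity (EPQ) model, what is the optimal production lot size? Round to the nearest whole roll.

d = 8,375/300 = 27.9167 rolls/day;  effective holding cost H(1 − d/p) = 36.9·(1 − 27.9167/128) = 28.85215
Q* = √(2DS / H_eff) = √(2·8,375·211 / 28.85215) ≈ 349.99

350 rolls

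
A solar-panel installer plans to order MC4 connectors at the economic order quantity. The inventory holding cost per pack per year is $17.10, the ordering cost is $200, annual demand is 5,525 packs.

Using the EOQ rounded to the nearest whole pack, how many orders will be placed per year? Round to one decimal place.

2DS/H = 2·5,525·200/17.1 = 129,239.77
EOQ = √129,239.77 ≈ 359.50 → Q = 359
Orders per year = D/Q = 5,525 / 359 = 15.390

15.4 orders per year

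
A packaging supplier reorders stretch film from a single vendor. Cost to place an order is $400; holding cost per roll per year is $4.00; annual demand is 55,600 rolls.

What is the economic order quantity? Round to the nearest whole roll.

Optimal lot size Q* = (2 × 55,600 × $400 / $4)^½ ≈ 3,334.67

3,335 rolls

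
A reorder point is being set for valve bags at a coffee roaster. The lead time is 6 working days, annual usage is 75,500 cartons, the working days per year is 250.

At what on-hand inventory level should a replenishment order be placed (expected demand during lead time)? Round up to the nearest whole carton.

1,812 cartons

Daily demand d = 75,500 / 250 = 302.000 cartons/day
Demand during lead time = 302.000 × 6 = 1,812.00
Reorder point = 1,812.00 → round up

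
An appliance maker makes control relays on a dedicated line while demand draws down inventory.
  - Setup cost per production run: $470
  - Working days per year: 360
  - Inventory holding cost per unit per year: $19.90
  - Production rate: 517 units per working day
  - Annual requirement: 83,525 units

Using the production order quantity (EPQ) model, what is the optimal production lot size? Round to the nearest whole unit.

2,675 units

Daily demand d = 83,525/360 = 232.014; p = 517; 1 − d/p = 0.55123
EPQ = √(2DS / (H(1 − d/p)))
    = √(2 × 83,525 × 470 / (19.9 × 0.55123)) ≈ 2,675.34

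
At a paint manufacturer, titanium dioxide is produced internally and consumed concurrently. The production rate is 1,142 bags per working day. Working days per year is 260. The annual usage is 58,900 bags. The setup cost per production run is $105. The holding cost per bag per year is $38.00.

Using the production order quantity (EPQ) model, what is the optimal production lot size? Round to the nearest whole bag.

637 bags

Daily demand d = 58,900/260 = 226.538; p = 1142; 1 − d/p = 0.80163
EPQ = √(2DS / (H(1 − d/p)))
    = √(2 × 58,900 × 105 / (38 × 0.80163)) ≈ 637.22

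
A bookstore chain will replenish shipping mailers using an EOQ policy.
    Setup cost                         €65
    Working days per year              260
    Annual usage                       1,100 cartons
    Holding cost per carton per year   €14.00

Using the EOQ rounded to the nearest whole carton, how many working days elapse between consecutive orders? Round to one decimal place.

23.9 days

Q* = √(2·D·S / H) = √(2·1,100·65 / 14) = √10,214.3 ≈ 101.07 → Q = 101 cartons
T = Q/D × 260 days = 101/1,100 × 260 = 23.873 days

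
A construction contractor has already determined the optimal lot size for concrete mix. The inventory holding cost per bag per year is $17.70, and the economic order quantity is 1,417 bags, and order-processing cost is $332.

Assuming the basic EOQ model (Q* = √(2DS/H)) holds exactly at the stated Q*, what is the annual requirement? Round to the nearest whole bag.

53,524 bags per year

Since Q* = (2DS/H)^½, squaring gives Q*²·H = 2DS.
D = Q²H / (2S) = 1,417² × 17.7 / (2 × 332) = 53,523.55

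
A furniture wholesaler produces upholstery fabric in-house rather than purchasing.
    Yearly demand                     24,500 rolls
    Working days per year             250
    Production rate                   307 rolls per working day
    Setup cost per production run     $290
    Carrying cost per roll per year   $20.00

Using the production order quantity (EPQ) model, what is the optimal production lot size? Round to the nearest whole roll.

1,022 rolls

Daily demand d = 24,500/250 = 98.000; p = 307; 1 − d/p = 0.68078
EPQ = √(2DS / (H(1 − d/p)))
    = √(2 × 24,500 × 290 / (20 × 0.68078)) ≈ 1,021.59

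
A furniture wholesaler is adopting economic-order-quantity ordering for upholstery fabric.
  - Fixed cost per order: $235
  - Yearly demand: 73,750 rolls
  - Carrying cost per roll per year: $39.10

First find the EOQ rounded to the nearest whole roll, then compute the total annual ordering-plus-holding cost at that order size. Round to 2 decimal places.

$36,814.45

2DS/H = 2·73,750·235/39.1 = 886,508.95
EOQ = √886,508.95 ≈ 941.55 → Q = 942 rolls
Annual ordering cost = (D/Q)·S = (73,750/942) × 235 = $18,398.35
Annual holding cost  = (Q/2)·H = (942/2) × 39.1 = $18,416.10
Total = $18,398.35 + $18,416.10 = $36,814.45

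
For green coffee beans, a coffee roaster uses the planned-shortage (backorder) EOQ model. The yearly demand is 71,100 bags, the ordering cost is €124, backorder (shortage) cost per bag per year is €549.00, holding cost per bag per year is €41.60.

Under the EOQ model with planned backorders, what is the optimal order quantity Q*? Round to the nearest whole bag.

675 bags

Q* = √(2DS/H) · √((H + b)/b)
   = √(2 × 71,100 × 124 / 41.6) · √((41.6 + 549) / 549)
   = 651.049 × 1.0372 ≈ 675.27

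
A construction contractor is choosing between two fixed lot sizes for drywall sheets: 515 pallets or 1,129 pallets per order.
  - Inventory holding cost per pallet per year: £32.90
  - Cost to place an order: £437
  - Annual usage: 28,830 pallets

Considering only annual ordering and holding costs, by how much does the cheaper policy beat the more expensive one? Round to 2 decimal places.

For each Q, cost = (D/Q)·S + (Q/2)·H.
TC(515) = (28,830/515)×437 + (515/2)×32.9 = £32,935.26
TC(1,129) = (28,830/1,129)×437 + (1,129/2)×32.9 = £29,731.23
Lots of 1,129 are cheaper by £3,204.04.

£3,204.04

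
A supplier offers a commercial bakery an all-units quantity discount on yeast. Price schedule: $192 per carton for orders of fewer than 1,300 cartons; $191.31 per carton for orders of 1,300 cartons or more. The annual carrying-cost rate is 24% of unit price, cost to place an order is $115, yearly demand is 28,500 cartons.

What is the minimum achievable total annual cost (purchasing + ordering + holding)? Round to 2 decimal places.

H₁ = 24%×$192 = $46.0800;  H₂ = 24%×$191.31 = $45.9144
EOQ₁ = √(2×28,500×115/46.0800) = 377.16  (< 1,300, feasible at tier 1)
EOQ₂ = √(2×28,500×115/45.9144) = 377.84  (< 1,300 → use Q = 1,300 at tier-2 price)
TC(tier 1 (EOQ₁), Q≈377.2) = $5,489,379.71
TC(tier 2, Q≈1,300.0) = $5,484,700.51
Minimum at tier 2: $5,484,700.51

$5,484,700.51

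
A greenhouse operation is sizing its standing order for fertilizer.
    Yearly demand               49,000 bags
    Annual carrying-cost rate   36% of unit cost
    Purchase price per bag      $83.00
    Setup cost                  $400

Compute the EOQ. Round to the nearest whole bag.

Holding cost per bag per year: H = 36% × $83 = $29.8800
EOQ = √(2DS/H) = √(2 × 49,000 × 400 / 29.88)
    = √(1,311,914.32) ≈ 1,145.39

1,145 bags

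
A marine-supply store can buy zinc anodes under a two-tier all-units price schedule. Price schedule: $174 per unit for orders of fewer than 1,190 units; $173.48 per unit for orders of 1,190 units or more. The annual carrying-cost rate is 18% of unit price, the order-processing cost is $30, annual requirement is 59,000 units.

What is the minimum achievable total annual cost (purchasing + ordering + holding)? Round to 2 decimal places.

H₁ = 18%×$174 = $31.3200;  H₂ = 18%×$173.48 = $31.2264
EOQ₁ = √(2×59,000×30/31.3200) = 336.19  (< 1,190, feasible at tier 1)
EOQ₂ = √(2×59,000×30/31.2264) = 336.70  (< 1,190 → use Q = 1,190 at tier-2 price)
TC(tier 1 (EOQ₁), Q≈336.2) = $10,276,529.62
TC(tier 2, Q≈1,190.0) = $10,255,387.10
Minimum at tier 2: $10,255,387.10

$10,255,387.10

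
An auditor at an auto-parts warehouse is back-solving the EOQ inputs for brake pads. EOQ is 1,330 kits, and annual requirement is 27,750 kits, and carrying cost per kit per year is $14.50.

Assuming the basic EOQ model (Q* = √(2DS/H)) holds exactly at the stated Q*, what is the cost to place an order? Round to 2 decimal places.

EOQ relation: Q² = 2DS/H, so rearrange for the unknown.
S = Q²H / (2D) = 1,330² × 14.5 / (2 × 27,750) = 462.1450

$462.15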